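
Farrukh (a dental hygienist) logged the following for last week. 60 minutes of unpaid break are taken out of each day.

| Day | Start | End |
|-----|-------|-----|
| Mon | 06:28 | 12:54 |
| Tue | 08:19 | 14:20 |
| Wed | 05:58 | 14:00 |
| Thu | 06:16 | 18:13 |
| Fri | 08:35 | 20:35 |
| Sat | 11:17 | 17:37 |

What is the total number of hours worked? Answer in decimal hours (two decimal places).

44.77 hours

Mon: 06:28–12:54 = 6 h 26 min; less 60 min break → 5 h 26 min
Tue: 08:19–14:20 = 6 h 1 min; less 60 min break → 5 h 1 min
Wed: 05:58–14:00 = 8 h 2 min; less 60 min break → 7 h 2 min
Thu: 06:16–18:13 = 11 h 57 min; less 60 min break → 10 h 57 min
Fri: 08:35–20:35 = 12 h 0 min; less 60 min break → 11 h 0 min
Sat: 11:17–17:37 = 6 h 20 min; less 60 min break → 5 h 20 min
Total: 5 h 26 min + 5 h 1 min + 7 h 2 min + 10 h 57 min + 11 h 0 min + 5 h 20 min = 44 h 46 min.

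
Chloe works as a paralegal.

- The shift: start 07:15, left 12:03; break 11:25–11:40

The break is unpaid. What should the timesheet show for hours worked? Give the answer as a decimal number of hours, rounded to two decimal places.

The shift: 07:15–12:03 = 4 h 48 min; less 15 min break → 4 h 33 min

4.55 hours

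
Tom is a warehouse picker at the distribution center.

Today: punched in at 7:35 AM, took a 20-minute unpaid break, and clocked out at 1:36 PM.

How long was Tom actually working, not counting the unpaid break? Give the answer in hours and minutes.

Today: 7:35 AM–1:36 PM = 6 h 1 min; less 20 min break → 5 h 41 min

5 h 41 min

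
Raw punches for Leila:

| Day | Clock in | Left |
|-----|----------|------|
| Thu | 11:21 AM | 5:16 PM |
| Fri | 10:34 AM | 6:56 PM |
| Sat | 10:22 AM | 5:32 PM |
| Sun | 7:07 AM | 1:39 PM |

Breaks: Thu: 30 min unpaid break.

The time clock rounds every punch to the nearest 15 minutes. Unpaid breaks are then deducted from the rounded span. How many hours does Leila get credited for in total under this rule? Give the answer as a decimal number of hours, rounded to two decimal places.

28.00 hours

Thu: in 11:21 AM→11:15 AM, out 5:16 PM→5:15 PM; 6 h 0 min − 30 min = 5 h 30 min
Fri: in 10:34 AM→10:30 AM, out 6:56 PM→7:00 PM; 8 h 30 min
Sat: in 10:22 AM→10:15 AM, out 5:32 PM→5:30 PM; 7 h 15 min
Sun: in 7:07 AM→7:00 AM, out 1:39 PM→1:45 PM; 6 h 45 min
Total credited: 28 h 0 min.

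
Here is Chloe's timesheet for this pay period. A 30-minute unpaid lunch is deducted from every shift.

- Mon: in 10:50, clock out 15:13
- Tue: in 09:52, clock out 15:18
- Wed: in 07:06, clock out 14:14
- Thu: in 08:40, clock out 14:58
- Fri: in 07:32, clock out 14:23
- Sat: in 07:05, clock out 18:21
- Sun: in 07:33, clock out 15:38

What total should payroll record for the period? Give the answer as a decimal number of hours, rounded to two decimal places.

Mon: 10:50–15:13 = 4 h 23 min; less 30 min break → 3 h 53 min
Tue: 09:52–15:18 = 5 h 26 min; less 30 min break → 4 h 56 min
Wed: 07:06–14:14 = 7 h 8 min; less 30 min break → 6 h 38 min
Thu: 08:40–14:58 = 6 h 18 min; less 30 min break → 5 h 48 min
Fri: 07:32–14:23 = 6 h 51 min; less 30 min break → 6 h 21 min
Sat: 07:05–18:21 = 11 h 16 min; less 30 min break → 10 h 46 min
Sun: 07:33–15:38 = 8 h 5 min; less 30 min break → 7 h 35 min
Total: 3 h 53 min + 4 h 56 min + 6 h 38 min + 5 h 48 min + 6 h 21 min + 10 h 46 min + 7 h 35 min = 45 h 57 min.

45.95 hours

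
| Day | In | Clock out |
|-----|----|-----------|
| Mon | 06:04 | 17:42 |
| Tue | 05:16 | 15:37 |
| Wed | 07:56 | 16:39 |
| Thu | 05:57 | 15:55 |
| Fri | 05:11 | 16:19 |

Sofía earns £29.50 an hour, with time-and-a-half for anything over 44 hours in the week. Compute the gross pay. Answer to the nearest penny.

Mon: 06:04–17:42 = 11 h 38 min
Tue: 05:16–15:37 = 10 h 21 min
Wed: 07:56–16:39 = 8 h 43 min
Thu: 05:57–15:55 = 9 h 58 min
Fri: 05:11–16:19 = 11 h 8 min
Total worked: 51 h 48 min = 3108 min.
Regular 44 h 0 min = 2640 min at £29.50/h; overtime 7 h 48 min = 468 min at £44.25/h.
Pay = (2640 × £29.50 + 468 × £44.25) ÷ 60 = £1643.15.

£1643.15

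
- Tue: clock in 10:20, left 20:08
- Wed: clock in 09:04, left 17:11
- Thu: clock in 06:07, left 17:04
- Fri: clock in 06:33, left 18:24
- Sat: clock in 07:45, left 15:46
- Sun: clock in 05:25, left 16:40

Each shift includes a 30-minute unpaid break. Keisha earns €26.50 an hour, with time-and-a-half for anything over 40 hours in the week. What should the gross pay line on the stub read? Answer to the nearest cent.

€1735.09

Tue: 10:20–20:08 = 9 h 48 min; less 30 min break → 9 h 18 min
Wed: 09:04–17:11 = 8 h 7 min; less 30 min break → 7 h 37 min
Thu: 06:07–17:04 = 10 h 57 min; less 30 min break → 10 h 27 min
Fri: 06:33–18:24 = 11 h 51 min; less 30 min break → 11 h 21 min
Sat: 07:45–15:46 = 8 h 1 min; less 30 min break → 7 h 31 min
Sun: 05:25–16:40 = 11 h 15 min; less 30 min break → 10 h 45 min
Total worked: 56 h 59 min = 3419 min.
Regular 40 h 0 min = 2400 min at €26.50/h; overtime 16 h 59 min = 1019 min at €39.75/h.
Pay = (2400 × €26.50 + 1019 × €39.75) ÷ 60 = €1735.09.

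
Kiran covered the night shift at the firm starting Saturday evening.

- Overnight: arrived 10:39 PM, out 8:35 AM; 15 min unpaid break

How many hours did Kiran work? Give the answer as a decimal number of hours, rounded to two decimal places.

9.68 hours

Overnight: 10:39 PM → midnight = 1 h 21 min; midnight → 8:35 AM = 8 h 35 min; span 9 h 56 min; less 15 min break → 9 h 41 min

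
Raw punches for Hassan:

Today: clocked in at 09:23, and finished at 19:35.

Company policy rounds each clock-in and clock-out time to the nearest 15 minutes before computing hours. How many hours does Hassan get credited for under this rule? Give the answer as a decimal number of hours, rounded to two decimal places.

Today: in 09:23→09:30, out 19:35→19:30; 10 h 0 min

10.00 hours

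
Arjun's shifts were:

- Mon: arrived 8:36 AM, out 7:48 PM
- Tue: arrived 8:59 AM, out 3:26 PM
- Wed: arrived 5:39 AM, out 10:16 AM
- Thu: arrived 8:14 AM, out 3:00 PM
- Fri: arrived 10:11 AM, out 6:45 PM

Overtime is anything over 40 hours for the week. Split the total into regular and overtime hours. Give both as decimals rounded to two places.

Regular 37.60 hours, overtime 0.00 hours

Mon: 8:36 AM–7:48 PM = 11 h 12 min
Tue: 8:59 AM–3:26 PM = 6 h 27 min
Wed: 5:39 AM–10:16 AM = 4 h 37 min
Thu: 8:14 AM–3:00 PM = 6 h 46 min
Fri: 10:11 AM–6:45 PM = 8 h 34 min
Total worked: 37 h 36 min = 37.60 h.
Threshold 40 h → overtime 0 h 0 min, regular 37 h 36 min.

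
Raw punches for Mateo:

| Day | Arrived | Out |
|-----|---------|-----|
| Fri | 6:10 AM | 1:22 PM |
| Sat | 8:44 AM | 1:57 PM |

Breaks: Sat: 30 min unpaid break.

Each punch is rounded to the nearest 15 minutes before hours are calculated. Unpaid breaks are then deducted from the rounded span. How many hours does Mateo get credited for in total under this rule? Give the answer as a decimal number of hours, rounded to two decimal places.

11.75 hours

Fri: in 6:10 AM→6:15 AM, out 1:22 PM→1:15 PM; 7 h 0 min
Sat: in 8:44 AM→8:45 AM, out 1:57 PM→2:00 PM; 5 h 15 min − 30 min = 4 h 45 min
Total credited: 11 h 45 min.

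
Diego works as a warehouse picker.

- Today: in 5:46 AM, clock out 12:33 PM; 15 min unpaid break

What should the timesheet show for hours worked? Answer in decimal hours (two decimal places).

Today: 5:46 AM–12:33 PM = 6 h 47 min; less 15 min break → 6 h 32 min

6.53 hours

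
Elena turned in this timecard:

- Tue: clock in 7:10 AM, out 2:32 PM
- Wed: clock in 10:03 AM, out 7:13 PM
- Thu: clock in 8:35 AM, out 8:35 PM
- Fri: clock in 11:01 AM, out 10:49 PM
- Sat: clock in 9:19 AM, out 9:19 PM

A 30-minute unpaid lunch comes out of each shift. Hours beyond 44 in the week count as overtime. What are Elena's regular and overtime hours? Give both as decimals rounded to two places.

Tue: 7:10 AM–2:32 PM = 7 h 22 min; less 30 min break → 6 h 52 min
Wed: 10:03 AM–7:13 PM = 9 h 10 min; less 30 min break → 8 h 40 min
Thu: 8:35 AM–8:35 PM = 12 h 0 min; less 30 min break → 11 h 30 min
Fri: 11:01 AM–10:49 PM = 11 h 48 min; less 30 min break → 11 h 18 min
Sat: 9:19 AM–9:19 PM = 12 h 0 min; less 30 min break → 11 h 30 min
Total worked: 49 h 50 min = 49.83 h.
Threshold 44 h → overtime 5 h 50 min, regular 44 h 0 min.

Regular 44.00 hours, overtime 5.83 hours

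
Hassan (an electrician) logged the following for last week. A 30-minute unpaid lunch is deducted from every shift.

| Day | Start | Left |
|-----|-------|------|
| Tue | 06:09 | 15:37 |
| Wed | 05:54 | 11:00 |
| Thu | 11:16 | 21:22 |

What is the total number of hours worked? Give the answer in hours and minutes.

23 h 10 min

Tue: 06:09–15:37 = 9 h 28 min; less 30 min break → 8 h 58 min
Wed: 05:54–11:00 = 5 h 6 min; less 30 min break → 4 h 36 min
Thu: 11:16–21:22 = 10 h 6 min; less 30 min break → 9 h 36 min
Total: 8 h 58 min + 4 h 36 min + 9 h 36 min = 23 h 10 min.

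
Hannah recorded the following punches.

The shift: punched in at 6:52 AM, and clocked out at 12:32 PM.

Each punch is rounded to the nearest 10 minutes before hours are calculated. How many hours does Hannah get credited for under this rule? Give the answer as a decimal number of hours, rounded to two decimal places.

The shift: in 6:52 AM→6:50 AM, out 12:32 PM→12:30 PM; 5 h 40 min

5.67 hours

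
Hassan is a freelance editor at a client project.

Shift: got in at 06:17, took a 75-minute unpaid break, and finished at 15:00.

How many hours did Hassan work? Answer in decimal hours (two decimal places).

7.47 hours

Shift: 06:17–15:00 = 8 h 43 min; less 75 min break → 7 h 28 min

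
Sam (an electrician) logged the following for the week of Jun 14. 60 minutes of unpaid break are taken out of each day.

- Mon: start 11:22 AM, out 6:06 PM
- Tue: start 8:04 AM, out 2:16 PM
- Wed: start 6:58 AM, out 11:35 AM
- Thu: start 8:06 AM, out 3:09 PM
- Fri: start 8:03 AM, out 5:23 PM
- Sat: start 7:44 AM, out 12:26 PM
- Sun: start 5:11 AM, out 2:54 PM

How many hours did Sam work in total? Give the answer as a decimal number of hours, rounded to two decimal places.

Mon: 11:22 AM–6:06 PM = 6 h 44 min; less 60 min break → 5 h 44 min
Tue: 8:04 AM–2:16 PM = 6 h 12 min; less 60 min break → 5 h 12 min
Wed: 6:58 AM–11:35 AM = 4 h 37 min; less 60 min break → 3 h 37 min
Thu: 8:06 AM–3:09 PM = 7 h 3 min; less 60 min break → 6 h 3 min
Fri: 8:03 AM–5:23 PM = 9 h 20 min; less 60 min break → 8 h 20 min
Sat: 7:44 AM–12:26 PM = 4 h 42 min; less 60 min break → 3 h 42 min
Sun: 5:11 AM–2:54 PM = 9 h 43 min; less 60 min break → 8 h 43 min
Total: 5 h 44 min + 5 h 12 min + 3 h 37 min + 6 h 3 min + 8 h 20 min + 3 h 42 min + 8 h 43 min = 41 h 21 min.

41.35 hours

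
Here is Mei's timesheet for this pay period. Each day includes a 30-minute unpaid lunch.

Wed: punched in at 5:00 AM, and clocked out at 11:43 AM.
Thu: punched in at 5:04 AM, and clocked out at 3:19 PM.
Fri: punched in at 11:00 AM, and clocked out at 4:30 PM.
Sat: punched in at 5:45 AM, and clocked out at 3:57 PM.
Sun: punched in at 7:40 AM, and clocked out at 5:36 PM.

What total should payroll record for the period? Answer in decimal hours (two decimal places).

Wed: 5:00 AM–11:43 AM = 6 h 43 min; less 30 min break → 6 h 13 min
Thu: 5:04 AM–3:19 PM = 10 h 15 min; less 30 min break → 9 h 45 min
Fri: 11:00 AM–4:30 PM = 5 h 30 min; less 30 min break → 5 h 0 min
Sat: 5:45 AM–3:57 PM = 10 h 12 min; less 30 min break → 9 h 42 min
Sun: 7:40 AM–5:36 PM = 9 h 56 min; less 30 min break → 9 h 26 min
Total: 6 h 13 min + 9 h 45 min + 5 h 0 min + 9 h 42 min + 9 h 26 min = 40 h 6 min.

40.10 hours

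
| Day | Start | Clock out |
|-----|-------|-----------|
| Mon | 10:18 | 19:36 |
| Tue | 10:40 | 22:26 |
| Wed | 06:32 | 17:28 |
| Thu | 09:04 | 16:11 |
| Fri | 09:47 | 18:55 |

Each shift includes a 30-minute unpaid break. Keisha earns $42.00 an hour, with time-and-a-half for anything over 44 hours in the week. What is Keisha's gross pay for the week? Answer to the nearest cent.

Mon: 10:18–19:36 = 9 h 18 min; less 30 min break → 8 h 48 min
Tue: 10:40–22:26 = 11 h 46 min; less 30 min break → 11 h 16 min
Wed: 06:32–17:28 = 10 h 56 min; less 30 min break → 10 h 26 min
Thu: 09:04–16:11 = 7 h 7 min; less 30 min break → 6 h 37 min
Fri: 09:47–18:55 = 9 h 8 min; less 30 min break → 8 h 38 min
Total worked: 45 h 45 min = 2745 min.
Regular 44 h 0 min = 2640 min at $42.00/h; overtime 1 h 45 min = 105 min at $63.00/h.
Pay = (2640 × $42.00 + 105 × $63.00) ÷ 60 = $1958.25.

$1958.25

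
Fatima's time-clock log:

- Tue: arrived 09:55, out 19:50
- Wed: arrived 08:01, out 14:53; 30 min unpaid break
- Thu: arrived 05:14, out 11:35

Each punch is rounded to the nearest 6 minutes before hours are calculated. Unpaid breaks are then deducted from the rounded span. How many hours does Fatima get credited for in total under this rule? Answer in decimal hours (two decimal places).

Tue: in 09:55→09:54, out 19:50→19:48; 9 h 54 min
Wed: in 08:01→08:00, out 14:53→14:54; 6 h 54 min − 30 min = 6 h 24 min
Thu: in 05:14→05:12, out 11:35→11:36; 6 h 24 min
Total credited: 22 h 42 min.

22.70 hours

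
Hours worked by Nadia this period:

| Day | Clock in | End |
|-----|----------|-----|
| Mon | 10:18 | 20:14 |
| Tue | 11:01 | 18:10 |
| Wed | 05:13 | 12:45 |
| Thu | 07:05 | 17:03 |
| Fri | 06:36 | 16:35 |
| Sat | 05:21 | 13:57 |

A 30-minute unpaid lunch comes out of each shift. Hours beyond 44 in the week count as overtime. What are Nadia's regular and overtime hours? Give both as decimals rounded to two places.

Regular 44.00 hours, overtime 6.17 hours

Mon: 10:18–20:14 = 9 h 56 min; less 30 min break → 9 h 26 min
Tue: 11:01–18:10 = 7 h 9 min; less 30 min break → 6 h 39 min
Wed: 05:13–12:45 = 7 h 32 min; less 30 min break → 7 h 2 min
Thu: 07:05–17:03 = 9 h 58 min; less 30 min break → 9 h 28 min
Fri: 06:36–16:35 = 9 h 59 min; less 30 min break → 9 h 29 min
Sat: 05:21–13:57 = 8 h 36 min; less 30 min break → 8 h 6 min
Total worked: 50 h 10 min = 50.17 h.
Threshold 44 h → overtime 6 h 10 min, regular 44 h 0 min.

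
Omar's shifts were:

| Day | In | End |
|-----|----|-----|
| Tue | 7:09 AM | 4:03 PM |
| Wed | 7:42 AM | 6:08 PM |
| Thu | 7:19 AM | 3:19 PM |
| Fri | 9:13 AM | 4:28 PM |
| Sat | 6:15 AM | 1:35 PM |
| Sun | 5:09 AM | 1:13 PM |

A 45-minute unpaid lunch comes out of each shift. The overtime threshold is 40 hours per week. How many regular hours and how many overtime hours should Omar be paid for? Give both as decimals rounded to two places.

Tue: 7:09 AM–4:03 PM = 8 h 54 min; less 45 min break → 8 h 9 min
Wed: 7:42 AM–6:08 PM = 10 h 26 min; less 45 min break → 9 h 41 min
Thu: 7:19 AM–3:19 PM = 8 h 0 min; less 45 min break → 7 h 15 min
Fri: 9:13 AM–4:28 PM = 7 h 15 min; less 45 min break → 6 h 30 min
Sat: 6:15 AM–1:35 PM = 7 h 20 min; less 45 min break → 6 h 35 min
Sun: 5:09 AM–1:13 PM = 8 h 4 min; less 45 min break → 7 h 19 min
Total worked: 45 h 29 min = 45.48 h.
Threshold 40 h → overtime 5 h 29 min, regular 40 h 0 min.

Regular 40.00 hours, overtime 5.48 hours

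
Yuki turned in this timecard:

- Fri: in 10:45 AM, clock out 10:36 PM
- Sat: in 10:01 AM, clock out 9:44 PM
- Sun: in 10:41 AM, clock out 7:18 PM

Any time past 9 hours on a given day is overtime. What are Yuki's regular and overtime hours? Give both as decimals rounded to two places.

Fri: 10:45 AM–10:36 PM = 11 h 51 min
Sat: 10:01 AM–9:44 PM = 11 h 43 min
Sun: 10:41 AM–7:18 PM = 8 h 37 min
Fri reg 9 h 0 min / OT 2 h 51 min; Sat reg 9 h 0 min / OT 2 h 43 min; Sun reg 8 h 37 min / OT 0 h 0 min.
Totals: regular 26 h 37 min, overtime 5 h 34 min.

Regular 26.62 hours, overtime 5.57 hours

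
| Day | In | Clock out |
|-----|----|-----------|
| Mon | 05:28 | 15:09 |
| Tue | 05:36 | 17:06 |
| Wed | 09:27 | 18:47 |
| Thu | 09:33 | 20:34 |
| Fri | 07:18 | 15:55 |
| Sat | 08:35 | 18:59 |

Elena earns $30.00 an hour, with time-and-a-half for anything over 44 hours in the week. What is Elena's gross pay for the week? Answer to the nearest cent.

$2064.75

Mon: 05:28–15:09 = 9 h 41 min
Tue: 05:36–17:06 = 11 h 30 min
Wed: 09:27–18:47 = 9 h 20 min
Thu: 09:33–20:34 = 11 h 1 min
Fri: 07:18–15:55 = 8 h 37 min
Sat: 08:35–18:59 = 10 h 24 min
Total worked: 60 h 33 min = 3633 min.
Regular 44 h 0 min = 2640 min at $30.00/h; overtime 16 h 33 min = 993 min at $45.00/h.
Pay = (2640 × $30.00 + 993 × $45.00) ÷ 60 = $2064.75.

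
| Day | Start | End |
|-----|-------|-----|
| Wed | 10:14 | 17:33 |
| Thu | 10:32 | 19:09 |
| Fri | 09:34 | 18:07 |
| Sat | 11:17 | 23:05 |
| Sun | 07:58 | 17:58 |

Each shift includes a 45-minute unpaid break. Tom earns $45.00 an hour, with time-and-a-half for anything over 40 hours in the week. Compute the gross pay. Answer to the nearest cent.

$1971.00

Wed: 10:14–17:33 = 7 h 19 min; less 45 min break → 6 h 34 min
Thu: 10:32–19:09 = 8 h 37 min; less 45 min break → 7 h 52 min
Fri: 09:34–18:07 = 8 h 33 min; less 45 min break → 7 h 48 min
Sat: 11:17–23:05 = 11 h 48 min; less 45 min break → 11 h 3 min
Sun: 07:58–17:58 = 10 h 0 min; less 45 min break → 9 h 15 min
Total worked: 42 h 32 min = 2552 min.
Regular 40 h 0 min = 2400 min at $45.00/h; overtime 2 h 32 min = 152 min at $67.50/h.
Pay = (2400 × $45.00 + 152 × $67.50) ÷ 60 = $1971.00.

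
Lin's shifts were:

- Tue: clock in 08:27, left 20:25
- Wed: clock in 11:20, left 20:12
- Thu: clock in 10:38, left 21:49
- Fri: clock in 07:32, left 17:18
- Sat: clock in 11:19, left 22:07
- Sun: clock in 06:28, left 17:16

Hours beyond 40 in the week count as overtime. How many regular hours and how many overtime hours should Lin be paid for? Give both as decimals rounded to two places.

Tue: 08:27–20:25 = 11 h 58 min
Wed: 11:20–20:12 = 8 h 52 min
Thu: 10:38–21:49 = 11 h 11 min
Fri: 07:32–17:18 = 9 h 46 min
Sat: 11:19–22:07 = 10 h 48 min
Sun: 06:28–17:16 = 10 h 48 min
Total worked: 63 h 23 min = 63.38 h.
Threshold 40 h → overtime 23 h 23 min, regular 40 h 0 min.

Regular 40.00 hours, overtime 23.38 hours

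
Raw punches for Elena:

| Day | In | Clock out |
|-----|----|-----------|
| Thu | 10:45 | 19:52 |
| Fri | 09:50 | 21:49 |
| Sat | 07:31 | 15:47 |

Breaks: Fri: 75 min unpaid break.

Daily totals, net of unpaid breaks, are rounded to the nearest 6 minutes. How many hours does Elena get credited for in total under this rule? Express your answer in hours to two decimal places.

Thu: 10:45–19:52 = 9 h 7 min → rounds to 9 h 6 min
Fri: 09:50–21:49 = 11 h 59 min − 75 min = 10 h 44 min → rounds to 10 h 42 min
Sat: 07:31–15:47 = 8 h 16 min → rounds to 8 h 18 min
Total credited: 28 h 6 min.

28.10 hours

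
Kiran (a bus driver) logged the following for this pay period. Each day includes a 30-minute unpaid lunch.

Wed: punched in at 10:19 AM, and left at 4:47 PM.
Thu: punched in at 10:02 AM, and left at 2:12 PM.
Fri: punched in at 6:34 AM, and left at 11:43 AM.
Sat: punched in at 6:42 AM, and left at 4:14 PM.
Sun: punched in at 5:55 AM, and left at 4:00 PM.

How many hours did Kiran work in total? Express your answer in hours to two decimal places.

32.90 hours

Wed: 10:19 AM–4:47 PM = 6 h 28 min; less 30 min break → 5 h 58 min
Thu: 10:02 AM–2:12 PM = 4 h 10 min; less 30 min break → 3 h 40 min
Fri: 6:34 AM–11:43 AM = 5 h 9 min; less 30 min break → 4 h 39 min
Sat: 6:42 AM–4:14 PM = 9 h 32 min; less 30 min break → 9 h 2 min
Sun: 5:55 AM–4:00 PM = 10 h 5 min; less 30 min break → 9 h 35 min
Total: 5 h 58 min + 3 h 40 min + 4 h 39 min + 9 h 2 min + 9 h 35 min = 32 h 54 min.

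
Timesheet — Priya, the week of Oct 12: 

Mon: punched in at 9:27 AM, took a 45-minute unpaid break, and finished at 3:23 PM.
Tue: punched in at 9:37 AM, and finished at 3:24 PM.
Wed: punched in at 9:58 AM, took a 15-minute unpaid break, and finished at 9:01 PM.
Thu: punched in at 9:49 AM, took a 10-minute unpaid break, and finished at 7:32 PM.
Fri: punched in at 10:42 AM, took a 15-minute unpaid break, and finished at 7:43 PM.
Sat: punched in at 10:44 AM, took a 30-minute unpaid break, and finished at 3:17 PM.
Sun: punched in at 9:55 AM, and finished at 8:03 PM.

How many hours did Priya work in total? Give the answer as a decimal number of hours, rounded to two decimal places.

54.27 hours

Mon: 9:27 AM–3:23 PM = 5 h 56 min; less 45 min break → 5 h 11 min
Tue: 9:37 AM–3:24 PM = 5 h 47 min
Wed: 9:58 AM–9:01 PM = 11 h 3 min; less 15 min break → 10 h 48 min
Thu: 9:49 AM–7:32 PM = 9 h 43 min; less 10 min break → 9 h 33 min
Fri: 10:42 AM–7:43 PM = 9 h 1 min; less 15 min break → 8 h 46 min
Sat: 10:44 AM–3:17 PM = 4 h 33 min; less 30 min break → 4 h 3 min
Sun: 9:55 AM–8:03 PM = 10 h 8 min
Total: 5 h 11 min + 5 h 47 min + 10 h 48 min + 9 h 33 min + 8 h 46 min + 4 h 3 min + 10 h 8 min = 54 h 16 min.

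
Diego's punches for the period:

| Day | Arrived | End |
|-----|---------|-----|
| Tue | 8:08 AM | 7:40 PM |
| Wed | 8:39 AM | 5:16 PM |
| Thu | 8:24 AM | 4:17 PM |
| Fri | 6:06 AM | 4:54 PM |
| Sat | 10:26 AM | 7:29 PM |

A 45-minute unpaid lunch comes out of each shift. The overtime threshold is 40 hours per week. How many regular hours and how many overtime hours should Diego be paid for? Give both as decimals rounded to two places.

Tue: 8:08 AM–7:40 PM = 11 h 32 min; less 45 min break → 10 h 47 min
Wed: 8:39 AM–5:16 PM = 8 h 37 min; less 45 min break → 7 h 52 min
Thu: 8:24 AM–4:17 PM = 7 h 53 min; less 45 min break → 7 h 8 min
Fri: 6:06 AM–4:54 PM = 10 h 48 min; less 45 min break → 10 h 3 min
Sat: 10:26 AM–7:29 PM = 9 h 3 min; less 45 min break → 8 h 18 min
Total worked: 44 h 8 min = 44.13 h.
Threshold 40 h → overtime 4 h 8 min, regular 40 h 0 min.

Regular 40.00 hours, overtime 4.13 hours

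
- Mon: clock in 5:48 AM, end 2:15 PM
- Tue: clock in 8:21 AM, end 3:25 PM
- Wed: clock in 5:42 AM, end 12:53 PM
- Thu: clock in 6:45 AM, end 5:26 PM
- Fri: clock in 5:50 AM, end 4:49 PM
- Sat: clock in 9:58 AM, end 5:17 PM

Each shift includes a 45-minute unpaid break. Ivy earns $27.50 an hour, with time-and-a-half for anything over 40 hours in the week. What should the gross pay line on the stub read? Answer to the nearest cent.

$1396.31

Mon: 5:48 AM–2:15 PM = 8 h 27 min; less 45 min break → 7 h 42 min
Tue: 8:21 AM–3:25 PM = 7 h 4 min; less 45 min break → 6 h 19 min
Wed: 5:42 AM–12:53 PM = 7 h 11 min; less 45 min break → 6 h 26 min
Thu: 6:45 AM–5:26 PM = 10 h 41 min; less 45 min break → 9 h 56 min
Fri: 5:50 AM–4:49 PM = 10 h 59 min; less 45 min break → 10 h 14 min
Sat: 9:58 AM–5:17 PM = 7 h 19 min; less 45 min break → 6 h 34 min
Total worked: 47 h 11 min = 2831 min.
Regular 40 h 0 min = 2400 min at $27.50/h; overtime 7 h 11 min = 431 min at $41.25/h.
Pay = (2400 × $27.50 + 431 × $41.25) ÷ 60 = $1396.31.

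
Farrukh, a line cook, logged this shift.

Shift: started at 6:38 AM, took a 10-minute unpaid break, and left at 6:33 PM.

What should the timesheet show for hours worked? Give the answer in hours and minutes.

Shift: 6:38 AM–6:33 PM = 11 h 55 min; less 10 min break → 11 h 45 min

11 h 45 min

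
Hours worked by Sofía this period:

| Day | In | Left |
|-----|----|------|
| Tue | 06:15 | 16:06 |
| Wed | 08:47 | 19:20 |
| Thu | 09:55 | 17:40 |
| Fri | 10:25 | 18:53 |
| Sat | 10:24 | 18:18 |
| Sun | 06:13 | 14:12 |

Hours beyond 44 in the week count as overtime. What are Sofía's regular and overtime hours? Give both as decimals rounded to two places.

Regular 44.00 hours, overtime 8.50 hours

Tue: 06:15–16:06 = 9 h 51 min
Wed: 08:47–19:20 = 10 h 33 min
Thu: 09:55–17:40 = 7 h 45 min
Fri: 10:25–18:53 = 8 h 28 min
Sat: 10:24–18:18 = 7 h 54 min
Sun: 06:13–14:12 = 7 h 59 min
Total worked: 52 h 30 min = 52.50 h.
Threshold 44 h → overtime 8 h 30 min, regular 44 h 0 min.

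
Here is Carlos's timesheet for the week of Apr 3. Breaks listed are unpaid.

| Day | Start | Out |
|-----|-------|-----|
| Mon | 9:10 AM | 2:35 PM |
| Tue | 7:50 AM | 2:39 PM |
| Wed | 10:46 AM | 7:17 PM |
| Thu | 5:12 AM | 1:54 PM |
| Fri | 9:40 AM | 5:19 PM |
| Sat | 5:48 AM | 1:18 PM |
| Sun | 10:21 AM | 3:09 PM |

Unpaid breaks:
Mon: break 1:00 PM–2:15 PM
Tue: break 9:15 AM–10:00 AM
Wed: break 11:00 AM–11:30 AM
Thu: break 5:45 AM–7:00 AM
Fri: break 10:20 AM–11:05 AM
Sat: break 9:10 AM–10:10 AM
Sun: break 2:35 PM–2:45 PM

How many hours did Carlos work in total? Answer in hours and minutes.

43 h 44 min

Mon: 9:10 AM–2:35 PM = 5 h 25 min; less 75 min break → 4 h 10 min
Tue: 7:50 AM–2:39 PM = 6 h 49 min; less 45 min break → 6 h 4 min
Wed: 10:46 AM–7:17 PM = 8 h 31 min; less 30 min break → 8 h 1 min
Thu: 5:12 AM–1:54 PM = 8 h 42 min; less 75 min break → 7 h 27 min
Fri: 9:40 AM–5:19 PM = 7 h 39 min; less 45 min break → 6 h 54 min
Sat: 5:48 AM–1:18 PM = 7 h 30 min; less 60 min break → 6 h 30 min
Sun: 10:21 AM–3:09 PM = 4 h 48 min; less 10 min break → 4 h 38 min
Total: 4 h 10 min + 6 h 4 min + 8 h 1 min + 7 h 27 min + 6 h 54 min + 6 h 30 min + 4 h 38 min = 43 h 44 min.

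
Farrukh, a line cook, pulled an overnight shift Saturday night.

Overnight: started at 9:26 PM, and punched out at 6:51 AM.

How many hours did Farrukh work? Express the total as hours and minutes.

Overnight: 9:26 PM → midnight = 2 h 34 min; midnight → 6:51 AM = 6 h 51 min; span 9 h 25 min

9 h 25 min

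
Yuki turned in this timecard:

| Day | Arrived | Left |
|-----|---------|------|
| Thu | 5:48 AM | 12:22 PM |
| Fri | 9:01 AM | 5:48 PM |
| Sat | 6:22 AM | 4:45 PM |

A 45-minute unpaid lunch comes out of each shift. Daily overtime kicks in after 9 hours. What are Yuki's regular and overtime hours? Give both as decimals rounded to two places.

Thu: 5:48 AM–12:22 PM = 6 h 34 min; less 45 min break → 5 h 49 min
Fri: 9:01 AM–5:48 PM = 8 h 47 min; less 45 min break → 8 h 2 min
Sat: 6:22 AM–4:45 PM = 10 h 23 min; less 45 min break → 9 h 38 min
Thu reg 5 h 49 min / OT 0 h 0 min; Fri reg 8 h 2 min / OT 0 h 0 min; Sat reg 9 h 0 min / OT 0 h 38 min.
Totals: regular 22 h 51 min, overtime 0 h 38 min.

Regular 22.85 hours, overtime 0.63 hours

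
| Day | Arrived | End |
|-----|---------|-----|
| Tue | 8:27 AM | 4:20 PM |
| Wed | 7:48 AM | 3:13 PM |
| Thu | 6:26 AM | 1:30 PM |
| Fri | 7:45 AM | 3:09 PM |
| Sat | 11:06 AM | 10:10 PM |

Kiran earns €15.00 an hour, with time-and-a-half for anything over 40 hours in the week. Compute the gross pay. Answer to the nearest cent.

€618.75

Tue: 8:27 AM–4:20 PM = 7 h 53 min
Wed: 7:48 AM–3:13 PM = 7 h 25 min
Thu: 6:26 AM–1:30 PM = 7 h 4 min
Fri: 7:45 AM–3:09 PM = 7 h 24 min
Sat: 11:06 AM–10:10 PM = 11 h 4 min
Total worked: 40 h 50 min = 2450 min.
Regular 40 h 0 min = 2400 min at €15.00/h; overtime 0 h 50 min = 50 min at €22.50/h.
Pay = (2400 × €15.00 + 50 × €22.50) ÷ 60 = €618.75.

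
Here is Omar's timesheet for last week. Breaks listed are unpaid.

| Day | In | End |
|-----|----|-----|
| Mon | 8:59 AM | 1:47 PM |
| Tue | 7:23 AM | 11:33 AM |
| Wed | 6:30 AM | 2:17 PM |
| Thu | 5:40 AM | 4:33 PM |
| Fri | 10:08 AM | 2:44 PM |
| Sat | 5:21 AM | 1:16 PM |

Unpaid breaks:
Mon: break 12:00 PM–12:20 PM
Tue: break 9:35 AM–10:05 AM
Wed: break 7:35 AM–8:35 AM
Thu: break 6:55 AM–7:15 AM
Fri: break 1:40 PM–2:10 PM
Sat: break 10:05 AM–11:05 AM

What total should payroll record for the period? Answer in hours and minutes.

36 h 29 min

Mon: 8:59 AM–1:47 PM = 4 h 48 min; less 20 min break → 4 h 28 min
Tue: 7:23 AM–11:33 AM = 4 h 10 min; less 30 min break → 3 h 40 min
Wed: 6:30 AM–2:17 PM = 7 h 47 min; less 60 min break → 6 h 47 min
Thu: 5:40 AM–4:33 PM = 10 h 53 min; less 20 min break → 10 h 33 min
Fri: 10:08 AM–2:44 PM = 4 h 36 min; less 30 min break → 4 h 6 min
Sat: 5:21 AM–1:16 PM = 7 h 55 min; less 60 min break → 6 h 55 min
Total: 4 h 28 min + 3 h 40 min + 6 h 47 min + 10 h 33 min + 4 h 6 min + 6 h 55 min = 36 h 29 min.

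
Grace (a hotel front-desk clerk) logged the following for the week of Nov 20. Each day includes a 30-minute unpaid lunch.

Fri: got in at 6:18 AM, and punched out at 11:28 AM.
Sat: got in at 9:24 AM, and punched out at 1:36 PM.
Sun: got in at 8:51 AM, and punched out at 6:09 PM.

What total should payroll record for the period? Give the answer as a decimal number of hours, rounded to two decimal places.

17.17 hours

Fri: 6:18 AM–11:28 AM = 5 h 10 min; less 30 min break → 4 h 40 min
Sat: 9:24 AM–1:36 PM = 4 h 12 min; less 30 min break → 3 h 42 min
Sun: 8:51 AM–6:09 PM = 9 h 18 min; less 30 min break → 8 h 48 min
Total: 4 h 40 min + 3 h 42 min + 8 h 48 min = 17 h 10 min.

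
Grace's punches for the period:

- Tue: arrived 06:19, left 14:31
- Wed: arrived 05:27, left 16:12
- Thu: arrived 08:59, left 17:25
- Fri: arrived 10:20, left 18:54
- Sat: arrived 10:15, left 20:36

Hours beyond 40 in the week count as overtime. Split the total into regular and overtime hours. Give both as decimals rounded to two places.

Regular 40.00 hours, overtime 6.30 hours

Tue: 06:19–14:31 = 8 h 12 min
Wed: 05:27–16:12 = 10 h 45 min
Thu: 08:59–17:25 = 8 h 26 min
Fri: 10:20–18:54 = 8 h 34 min
Sat: 10:15–20:36 = 10 h 21 min
Total worked: 46 h 18 min = 46.30 h.
Threshold 40 h → overtime 6 h 18 min, regular 40 h 0 min.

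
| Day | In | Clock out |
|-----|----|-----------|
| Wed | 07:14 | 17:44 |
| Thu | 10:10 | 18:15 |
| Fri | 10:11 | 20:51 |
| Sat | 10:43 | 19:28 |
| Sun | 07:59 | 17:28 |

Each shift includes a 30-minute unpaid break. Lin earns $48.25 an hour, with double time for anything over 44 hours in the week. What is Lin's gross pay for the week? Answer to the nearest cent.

$2217.89

Wed: 07:14–17:44 = 10 h 30 min; less 30 min break → 10 h 0 min
Thu: 10:10–18:15 = 8 h 5 min; less 30 min break → 7 h 35 min
Fri: 10:11–20:51 = 10 h 40 min; less 30 min break → 10 h 10 min
Sat: 10:43–19:28 = 8 h 45 min; less 30 min break → 8 h 15 min
Sun: 07:59–17:28 = 9 h 29 min; less 30 min break → 8 h 59 min
Total worked: 44 h 59 min = 2699 min.
Regular 44 h 0 min = 2640 min at $48.25/h; overtime 0 h 59 min = 59 min at $96.50/h.
Pay = (2640 × $48.25 + 59 × $96.50) ÷ 60 = $2217.89.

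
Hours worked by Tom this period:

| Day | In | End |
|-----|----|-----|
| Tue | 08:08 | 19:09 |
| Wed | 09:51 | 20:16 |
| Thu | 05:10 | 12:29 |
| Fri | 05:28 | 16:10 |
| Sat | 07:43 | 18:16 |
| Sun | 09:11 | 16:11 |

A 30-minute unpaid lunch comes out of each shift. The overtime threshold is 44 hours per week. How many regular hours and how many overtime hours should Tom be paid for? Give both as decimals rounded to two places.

Regular 44.00 hours, overtime 10.00 hours

Tue: 08:08–19:09 = 11 h 1 min; less 30 min break → 10 h 31 min
Wed: 09:51–20:16 = 10 h 25 min; less 30 min break → 9 h 55 min
Thu: 05:10–12:29 = 7 h 19 min; less 30 min break → 6 h 49 min
Fri: 05:28–16:10 = 10 h 42 min; less 30 min break → 10 h 12 min
Sat: 07:43–18:16 = 10 h 33 min; less 30 min break → 10 h 3 min
Sun: 09:11–16:11 = 7 h 0 min; less 30 min break → 6 h 30 min
Total worked: 54 h 0 min = 54.00 h.
Threshold 44 h → overtime 10 h 0 min, regular 44 h 0 min.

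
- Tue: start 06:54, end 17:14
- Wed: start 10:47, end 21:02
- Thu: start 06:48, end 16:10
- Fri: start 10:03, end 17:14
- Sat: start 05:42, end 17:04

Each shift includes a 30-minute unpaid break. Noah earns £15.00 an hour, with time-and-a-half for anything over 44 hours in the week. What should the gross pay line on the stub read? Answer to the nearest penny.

Tue: 06:54–17:14 = 10 h 20 min; less 30 min break → 9 h 50 min
Wed: 10:47–21:02 = 10 h 15 min; less 30 min break → 9 h 45 min
Thu: 06:48–16:10 = 9 h 22 min; less 30 min break → 8 h 52 min
Fri: 10:03–17:14 = 7 h 11 min; less 30 min break → 6 h 41 min
Sat: 05:42–17:04 = 11 h 22 min; less 30 min break → 10 h 52 min
Total worked: 46 h 0 min = 2760 min.
Regular 44 h 0 min = 2640 min at £15.00/h; overtime 2 h 0 min = 120 min at £22.50/h.
Pay = (2640 × £15.00 + 120 × £22.50) ÷ 60 = £705.00.

£705.00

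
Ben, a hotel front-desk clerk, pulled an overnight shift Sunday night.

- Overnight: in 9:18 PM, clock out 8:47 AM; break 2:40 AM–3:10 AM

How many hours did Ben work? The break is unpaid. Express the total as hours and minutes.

10 h 59 min

Overnight: 9:18 PM → midnight = 2 h 42 min; midnight → 8:47 AM = 8 h 47 min; span 11 h 29 min; less 30 min break → 10 h 59 min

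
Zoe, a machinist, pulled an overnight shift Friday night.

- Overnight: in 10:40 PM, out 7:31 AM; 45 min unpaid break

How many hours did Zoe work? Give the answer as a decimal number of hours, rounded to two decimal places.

8.10 hours

Overnight: 10:40 PM → midnight = 1 h 20 min; midnight → 7:31 AM = 7 h 31 min; span 8 h 51 min; less 45 min break → 8 h 6 min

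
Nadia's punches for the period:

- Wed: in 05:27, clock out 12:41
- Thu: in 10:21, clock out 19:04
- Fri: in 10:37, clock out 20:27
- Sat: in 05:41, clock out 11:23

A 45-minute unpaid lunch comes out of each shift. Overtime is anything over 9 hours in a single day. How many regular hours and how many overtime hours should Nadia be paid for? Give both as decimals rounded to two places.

Regular 28.40 hours, overtime 0.08 hours

Wed: 05:27–12:41 = 7 h 14 min; less 45 min break → 6 h 29 min
Thu: 10:21–19:04 = 8 h 43 min; less 45 min break → 7 h 58 min
Fri: 10:37–20:27 = 9 h 50 min; less 45 min break → 9 h 5 min
Sat: 05:41–11:23 = 5 h 42 min; less 45 min break → 4 h 57 min
Wed reg 6 h 29 min / OT 0 h 0 min; Thu reg 7 h 58 min / OT 0 h 0 min; Fri reg 9 h 0 min / OT 0 h 5 min; Sat reg 4 h 57 min / OT 0 h 0 min.
Totals: regular 28 h 24 min, overtime 0 h 5 min.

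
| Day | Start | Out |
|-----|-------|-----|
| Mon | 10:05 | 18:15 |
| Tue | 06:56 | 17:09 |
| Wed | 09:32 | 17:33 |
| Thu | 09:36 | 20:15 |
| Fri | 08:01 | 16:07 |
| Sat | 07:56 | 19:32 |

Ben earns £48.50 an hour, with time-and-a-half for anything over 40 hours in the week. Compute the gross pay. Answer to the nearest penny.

£3158.56

Mon: 10:05–18:15 = 8 h 10 min
Tue: 06:56–17:09 = 10 h 13 min
Wed: 09:32–17:33 = 8 h 1 min
Thu: 09:36–20:15 = 10 h 39 min
Fri: 08:01–16:07 = 8 h 6 min
Sat: 07:56–19:32 = 11 h 36 min
Total worked: 56 h 45 min = 3405 min.
Regular 40 h 0 min = 2400 min at £48.50/h; overtime 16 h 45 min = 1005 min at £72.75/h.
Pay = (2400 × £48.50 + 1005 × £72.75) ÷ 60 = £3158.56.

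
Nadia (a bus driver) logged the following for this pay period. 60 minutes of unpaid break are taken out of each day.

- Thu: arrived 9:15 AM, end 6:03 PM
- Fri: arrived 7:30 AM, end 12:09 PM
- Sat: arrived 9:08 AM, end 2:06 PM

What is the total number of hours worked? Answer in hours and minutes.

15 h 25 min

Thu: 9:15 AM–6:03 PM = 8 h 48 min; less 60 min break → 7 h 48 min
Fri: 7:30 AM–12:09 PM = 4 h 39 min; less 60 min break → 3 h 39 min
Sat: 9:08 AM–2:06 PM = 4 h 58 min; less 60 min break → 3 h 58 min
Total: 7 h 48 min + 3 h 39 min + 3 h 58 min = 15 h 25 min.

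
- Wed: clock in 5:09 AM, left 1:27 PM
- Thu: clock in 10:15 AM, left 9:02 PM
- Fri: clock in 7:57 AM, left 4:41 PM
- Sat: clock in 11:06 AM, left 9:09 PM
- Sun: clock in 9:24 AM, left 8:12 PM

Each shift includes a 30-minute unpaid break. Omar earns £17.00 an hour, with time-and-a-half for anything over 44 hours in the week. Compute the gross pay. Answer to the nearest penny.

Wed: 5:09 AM–1:27 PM = 8 h 18 min; less 30 min break → 7 h 48 min
Thu: 10:15 AM–9:02 PM = 10 h 47 min; less 30 min break → 10 h 17 min
Fri: 7:57 AM–4:41 PM = 8 h 44 min; less 30 min break → 8 h 14 min
Sat: 11:06 AM–9:09 PM = 10 h 3 min; less 30 min break → 9 h 33 min
Sun: 9:24 AM–8:12 PM = 10 h 48 min; less 30 min break → 10 h 18 min
Total worked: 46 h 10 min = 2770 min.
Regular 44 h 0 min = 2640 min at £17.00/h; overtime 2 h 10 min = 130 min at £25.50/h.
Pay = (2640 × £17.00 + 130 × £25.50) ÷ 60 = £803.25.

£803.25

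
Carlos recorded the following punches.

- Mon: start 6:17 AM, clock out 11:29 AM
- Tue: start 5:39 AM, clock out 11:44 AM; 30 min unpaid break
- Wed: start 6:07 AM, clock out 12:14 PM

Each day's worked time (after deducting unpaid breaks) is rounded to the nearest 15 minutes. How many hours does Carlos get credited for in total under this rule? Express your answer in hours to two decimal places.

Mon: 6:17 AM–11:29 AM = 5 h 12 min → rounds to 5 h 15 min
Tue: 5:39 AM–11:44 AM = 6 h 5 min − 30 min = 5 h 35 min → rounds to 5 h 30 min
Wed: 6:07 AM–12:14 PM = 6 h 7 min → rounds to 6 h 0 min
Total credited: 16 h 45 min.

16.75 hours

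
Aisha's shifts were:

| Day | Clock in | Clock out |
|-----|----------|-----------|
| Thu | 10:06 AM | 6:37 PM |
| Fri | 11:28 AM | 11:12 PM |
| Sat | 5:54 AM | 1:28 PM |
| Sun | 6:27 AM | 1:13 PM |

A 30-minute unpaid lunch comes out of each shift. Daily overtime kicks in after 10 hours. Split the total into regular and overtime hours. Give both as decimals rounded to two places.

Thu: 10:06 AM–6:37 PM = 8 h 31 min; less 30 min break → 8 h 1 min
Fri: 11:28 AM–11:12 PM = 11 h 44 min; less 30 min break → 11 h 14 min
Sat: 5:54 AM–1:28 PM = 7 h 34 min; less 30 min break → 7 h 4 min
Sun: 6:27 AM–1:13 PM = 6 h 46 min; less 30 min break → 6 h 16 min
Thu reg 8 h 1 min / OT 0 h 0 min; Fri reg 10 h 0 min / OT 1 h 14 min; Sat reg 7 h 4 min / OT 0 h 0 min; Sun reg 6 h 16 min / OT 0 h 0 min.
Totals: regular 31 h 21 min, overtime 1 h 14 min.

Regular 31.35 hours, overtime 1.23 hours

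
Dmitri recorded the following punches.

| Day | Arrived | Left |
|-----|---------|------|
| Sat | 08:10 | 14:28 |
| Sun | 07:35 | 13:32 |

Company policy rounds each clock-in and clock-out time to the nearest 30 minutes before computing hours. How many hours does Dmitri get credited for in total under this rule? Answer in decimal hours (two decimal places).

12.50 hours

Sat: in 08:10→08:00, out 14:28→14:30; 6 h 30 min
Sun: in 07:35→07:30, out 13:32→13:30; 6 h 0 min
Total credited: 12 h 30 min.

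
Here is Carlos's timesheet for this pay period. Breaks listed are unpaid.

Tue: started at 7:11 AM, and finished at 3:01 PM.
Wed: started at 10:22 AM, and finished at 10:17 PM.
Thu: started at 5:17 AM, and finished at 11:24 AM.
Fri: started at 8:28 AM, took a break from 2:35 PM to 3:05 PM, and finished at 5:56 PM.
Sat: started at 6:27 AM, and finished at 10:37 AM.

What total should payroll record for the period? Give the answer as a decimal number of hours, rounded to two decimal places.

39.00 hours

Tue: 7:11 AM–3:01 PM = 7 h 50 min
Wed: 10:22 AM–10:17 PM = 11 h 55 min
Thu: 5:17 AM–11:24 AM = 6 h 7 min
Fri: 8:28 AM–5:56 PM = 9 h 28 min; less 30 min break → 8 h 58 min
Sat: 6:27 AM–10:37 AM = 4 h 10 min
Total: 7 h 50 min + 11 h 55 min + 6 h 7 min + 8 h 58 min + 4 h 10 min = 39 h 0 min.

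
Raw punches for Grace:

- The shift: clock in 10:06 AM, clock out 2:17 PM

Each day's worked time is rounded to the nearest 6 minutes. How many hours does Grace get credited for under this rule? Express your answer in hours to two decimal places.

The shift: 10:06 AM–2:17 PM = 4 h 11 min → rounds to 4 h 12 min

4.20 hours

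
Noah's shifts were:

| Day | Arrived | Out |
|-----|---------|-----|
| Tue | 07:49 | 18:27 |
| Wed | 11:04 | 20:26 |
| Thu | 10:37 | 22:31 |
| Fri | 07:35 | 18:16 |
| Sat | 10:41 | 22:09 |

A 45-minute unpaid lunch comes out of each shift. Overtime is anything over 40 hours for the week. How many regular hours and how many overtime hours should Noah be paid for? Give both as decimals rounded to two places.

Regular 40.00 hours, overtime 10.30 hours

Tue: 07:49–18:27 = 10 h 38 min; less 45 min break → 9 h 53 min
Wed: 11:04–20:26 = 9 h 22 min; less 45 min break → 8 h 37 min
Thu: 10:37–22:31 = 11 h 54 min; less 45 min break → 11 h 9 min
Fri: 07:35–18:16 = 10 h 41 min; less 45 min break → 9 h 56 min
Sat: 10:41–22:09 = 11 h 28 min; less 45 min break → 10 h 43 min
Total worked: 50 h 18 min = 50.30 h.
Threshold 40 h → overtime 10 h 18 min, regular 40 h 0 min.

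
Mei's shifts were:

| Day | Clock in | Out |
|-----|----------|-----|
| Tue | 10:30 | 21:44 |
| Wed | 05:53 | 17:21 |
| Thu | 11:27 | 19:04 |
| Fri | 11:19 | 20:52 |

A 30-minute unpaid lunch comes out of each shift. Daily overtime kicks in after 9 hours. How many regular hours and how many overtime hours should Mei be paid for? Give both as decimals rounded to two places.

Regular 34.12 hours, overtime 3.75 hours

Tue: 10:30–21:44 = 11 h 14 min; less 30 min break → 10 h 44 min
Wed: 05:53–17:21 = 11 h 28 min; less 30 min break → 10 h 58 min
Thu: 11:27–19:04 = 7 h 37 min; less 30 min break → 7 h 7 min
Fri: 11:19–20:52 = 9 h 33 min; less 30 min break → 9 h 3 min
Tue reg 9 h 0 min / OT 1 h 44 min; Wed reg 9 h 0 min / OT 1 h 58 min; Thu reg 7 h 7 min / OT 0 h 0 min; Fri reg 9 h 0 min / OT 0 h 3 min.
Totals: regular 34 h 7 min, overtime 3 h 45 min.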